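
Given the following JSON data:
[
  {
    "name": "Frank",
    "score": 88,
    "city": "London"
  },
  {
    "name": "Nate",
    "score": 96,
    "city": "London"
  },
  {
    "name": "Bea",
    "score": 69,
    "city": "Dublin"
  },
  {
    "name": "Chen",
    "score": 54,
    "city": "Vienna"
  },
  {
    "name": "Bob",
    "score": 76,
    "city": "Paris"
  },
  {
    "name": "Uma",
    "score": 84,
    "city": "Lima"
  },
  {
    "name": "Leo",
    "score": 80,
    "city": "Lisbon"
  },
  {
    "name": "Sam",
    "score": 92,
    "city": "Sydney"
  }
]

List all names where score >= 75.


Filtering records where score >= 75:
  Frank (score=88) -> YES
  Nate (score=96) -> YES
  Bea (score=69) -> no
  Chen (score=54) -> no
  Bob (score=76) -> YES
  Uma (score=84) -> YES
  Leo (score=80) -> YES
  Sam (score=92) -> YES


ANSWER: Frank, Nate, Bob, Uma, Leo, Sam


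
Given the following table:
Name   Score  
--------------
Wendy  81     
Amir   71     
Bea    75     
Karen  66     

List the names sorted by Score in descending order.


Sorting by Score (descending):
  Wendy: 81
  Bea: 75
  Amir: 71
  Karen: 66


ANSWER: Wendy, Bea, Amir, Karen


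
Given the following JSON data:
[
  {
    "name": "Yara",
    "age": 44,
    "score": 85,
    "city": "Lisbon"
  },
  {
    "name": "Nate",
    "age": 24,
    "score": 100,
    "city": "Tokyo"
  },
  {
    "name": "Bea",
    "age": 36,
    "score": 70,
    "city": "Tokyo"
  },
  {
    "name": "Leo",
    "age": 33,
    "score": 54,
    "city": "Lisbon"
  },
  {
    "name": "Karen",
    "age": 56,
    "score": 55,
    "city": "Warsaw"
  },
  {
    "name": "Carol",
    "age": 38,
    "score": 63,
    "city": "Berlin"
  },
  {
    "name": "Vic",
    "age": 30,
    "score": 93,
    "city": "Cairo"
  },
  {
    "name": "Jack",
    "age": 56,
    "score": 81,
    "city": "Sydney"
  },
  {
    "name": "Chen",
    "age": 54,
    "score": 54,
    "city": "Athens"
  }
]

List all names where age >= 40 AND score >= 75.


Checking both conditions:
  Yara (age=44, score=85) -> YES
  Nate (age=24, score=100) -> no
  Bea (age=36, score=70) -> no
  Leo (age=33, score=54) -> no
  Karen (age=56, score=55) -> no
  Carol (age=38, score=63) -> no
  Vic (age=30, score=93) -> no
  Jack (age=56, score=81) -> YES
  Chen (age=54, score=54) -> no


ANSWER: Yara, Jack


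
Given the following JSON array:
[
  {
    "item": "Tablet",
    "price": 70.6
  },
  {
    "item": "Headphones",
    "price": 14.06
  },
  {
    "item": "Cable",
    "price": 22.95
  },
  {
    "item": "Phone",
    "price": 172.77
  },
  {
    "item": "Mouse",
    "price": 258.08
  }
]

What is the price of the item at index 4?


Array index 4 -> Mouse
price = 258.08

ANSWER: 258.08


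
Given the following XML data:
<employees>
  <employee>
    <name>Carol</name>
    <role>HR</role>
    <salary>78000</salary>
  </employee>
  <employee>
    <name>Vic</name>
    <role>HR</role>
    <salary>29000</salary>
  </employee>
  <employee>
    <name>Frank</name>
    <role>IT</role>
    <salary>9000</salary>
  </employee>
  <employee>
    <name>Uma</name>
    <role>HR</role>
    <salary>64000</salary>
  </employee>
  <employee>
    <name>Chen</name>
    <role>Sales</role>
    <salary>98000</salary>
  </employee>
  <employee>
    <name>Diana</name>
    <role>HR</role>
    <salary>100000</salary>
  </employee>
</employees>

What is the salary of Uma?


Searching for <employee> with <name>Uma</name>
Found at position 4
<salary>64000</salary>

ANSWER: 64000


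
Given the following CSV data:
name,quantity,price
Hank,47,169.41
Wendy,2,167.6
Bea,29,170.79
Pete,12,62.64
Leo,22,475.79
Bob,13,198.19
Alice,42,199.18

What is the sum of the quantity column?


Values in 'quantity' column:
  Row 1: 47
  Row 2: 2
  Row 3: 29
  Row 4: 12
  Row 5: 22
  Row 6: 13
  Row 7: 42
Sum = 47 + 2 + 29 + 12 + 22 + 13 + 42 = 167

ANSWER: 167


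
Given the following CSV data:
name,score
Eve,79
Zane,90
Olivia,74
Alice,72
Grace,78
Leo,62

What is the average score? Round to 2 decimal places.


Scores: 79, 90, 74, 72, 78, 62
Sum = 455
Count = 6
Average = 455 / 6 = 75.83

ANSWER: 75.83


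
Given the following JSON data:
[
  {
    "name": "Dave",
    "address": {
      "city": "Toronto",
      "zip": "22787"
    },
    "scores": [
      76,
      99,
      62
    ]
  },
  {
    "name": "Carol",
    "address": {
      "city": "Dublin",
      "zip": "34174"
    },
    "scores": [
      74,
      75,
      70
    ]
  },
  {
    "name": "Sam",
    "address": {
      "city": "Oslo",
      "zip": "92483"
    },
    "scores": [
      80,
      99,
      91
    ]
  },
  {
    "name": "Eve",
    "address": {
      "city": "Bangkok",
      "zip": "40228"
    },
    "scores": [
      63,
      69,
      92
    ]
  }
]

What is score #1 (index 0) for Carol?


Path: records[1].scores[0]
Value: 74

ANSWER: 74


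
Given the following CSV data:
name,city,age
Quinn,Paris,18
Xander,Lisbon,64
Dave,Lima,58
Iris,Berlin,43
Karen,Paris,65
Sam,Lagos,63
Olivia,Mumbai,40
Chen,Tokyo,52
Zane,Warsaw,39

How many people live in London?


Scanning city column for 'London':
Total matches: 0

ANSWER: 0


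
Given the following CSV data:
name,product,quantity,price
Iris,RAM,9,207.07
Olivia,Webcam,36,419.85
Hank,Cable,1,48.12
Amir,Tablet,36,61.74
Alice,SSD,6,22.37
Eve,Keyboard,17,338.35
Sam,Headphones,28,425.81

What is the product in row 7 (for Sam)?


Row 7: Sam
Column 'product' = Headphones

ANSWER: Headphones


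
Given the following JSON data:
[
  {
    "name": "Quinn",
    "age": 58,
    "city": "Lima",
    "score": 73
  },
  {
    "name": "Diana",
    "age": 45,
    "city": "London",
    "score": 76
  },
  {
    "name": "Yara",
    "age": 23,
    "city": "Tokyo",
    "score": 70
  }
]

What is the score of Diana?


Looking up record where name = Diana
Record index: 1
Field 'score' = 76

ANSWER: 76


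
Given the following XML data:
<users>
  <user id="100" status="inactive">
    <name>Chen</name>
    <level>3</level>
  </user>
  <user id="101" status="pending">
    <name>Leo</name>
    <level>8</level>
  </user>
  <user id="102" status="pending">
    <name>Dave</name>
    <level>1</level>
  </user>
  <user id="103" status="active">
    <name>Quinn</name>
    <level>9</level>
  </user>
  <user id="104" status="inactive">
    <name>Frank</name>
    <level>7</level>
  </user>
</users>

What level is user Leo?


Finding user: Leo
<level>8</level>

ANSWER: 8


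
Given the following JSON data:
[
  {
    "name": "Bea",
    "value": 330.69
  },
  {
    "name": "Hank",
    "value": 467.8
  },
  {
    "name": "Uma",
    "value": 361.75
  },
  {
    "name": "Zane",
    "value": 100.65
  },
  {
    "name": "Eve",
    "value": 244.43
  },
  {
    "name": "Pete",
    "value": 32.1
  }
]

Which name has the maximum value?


Comparing values:
  Bea: 330.69
  Hank: 467.8
  Uma: 361.75
  Zane: 100.65
  Eve: 244.43
  Pete: 32.1
Maximum: Hank (467.8)

ANSWER: Hank


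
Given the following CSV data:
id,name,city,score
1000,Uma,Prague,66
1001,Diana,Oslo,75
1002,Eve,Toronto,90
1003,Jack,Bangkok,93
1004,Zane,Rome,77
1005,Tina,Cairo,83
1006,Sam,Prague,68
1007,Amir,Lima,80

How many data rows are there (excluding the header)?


Counting rows (excluding header):
Header: id,name,city,score
Data rows: 8

ANSWER: 8


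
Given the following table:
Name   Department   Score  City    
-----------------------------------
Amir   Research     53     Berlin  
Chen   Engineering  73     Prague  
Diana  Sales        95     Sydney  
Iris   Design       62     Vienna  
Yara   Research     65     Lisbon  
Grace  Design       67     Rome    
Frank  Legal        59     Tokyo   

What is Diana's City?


Row 3: Diana
City = Sydney

ANSWER: Sydney


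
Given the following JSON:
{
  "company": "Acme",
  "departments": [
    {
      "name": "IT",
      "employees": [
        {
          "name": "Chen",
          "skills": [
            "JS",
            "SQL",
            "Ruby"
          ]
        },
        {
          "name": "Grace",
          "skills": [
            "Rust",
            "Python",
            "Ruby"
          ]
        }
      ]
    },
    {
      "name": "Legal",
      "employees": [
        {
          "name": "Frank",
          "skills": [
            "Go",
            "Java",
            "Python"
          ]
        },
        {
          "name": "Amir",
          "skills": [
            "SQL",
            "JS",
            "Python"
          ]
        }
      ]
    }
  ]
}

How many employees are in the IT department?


Path: departments[0].employees
Count: 2

ANSWER: 2


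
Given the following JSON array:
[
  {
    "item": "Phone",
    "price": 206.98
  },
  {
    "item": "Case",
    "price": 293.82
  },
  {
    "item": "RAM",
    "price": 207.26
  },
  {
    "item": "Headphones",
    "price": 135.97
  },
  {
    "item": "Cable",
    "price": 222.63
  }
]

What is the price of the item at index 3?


Array index 3 -> Headphones
price = 135.97

ANSWER: 135.97


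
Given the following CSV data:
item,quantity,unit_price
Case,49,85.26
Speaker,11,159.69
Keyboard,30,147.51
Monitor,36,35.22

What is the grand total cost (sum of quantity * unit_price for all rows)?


Computing row totals:
  Case: 49 * 85.26 = 4177.74
  Speaker: 11 * 159.69 = 1756.59
  Keyboard: 30 * 147.51 = 4425.3
  Monitor: 36 * 35.22 = 1267.92
Grand total = 4177.74 + 1756.59 + 4425.3 + 1267.92 = 11627.55

ANSWER: 11627.55


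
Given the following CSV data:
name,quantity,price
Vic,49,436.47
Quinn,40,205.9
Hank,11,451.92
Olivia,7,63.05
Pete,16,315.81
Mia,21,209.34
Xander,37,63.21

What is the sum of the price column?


Values in 'price' column:
  Row 1: 436.47
  Row 2: 205.9
  Row 3: 451.92
  Row 4: 63.05
  Row 5: 315.81
  Row 6: 209.34
  Row 7: 63.21
Sum = 436.47 + 205.9 + 451.92 + 63.05 + 315.81 + 209.34 + 63.21 = 1745.7

ANSWER: 1745.7


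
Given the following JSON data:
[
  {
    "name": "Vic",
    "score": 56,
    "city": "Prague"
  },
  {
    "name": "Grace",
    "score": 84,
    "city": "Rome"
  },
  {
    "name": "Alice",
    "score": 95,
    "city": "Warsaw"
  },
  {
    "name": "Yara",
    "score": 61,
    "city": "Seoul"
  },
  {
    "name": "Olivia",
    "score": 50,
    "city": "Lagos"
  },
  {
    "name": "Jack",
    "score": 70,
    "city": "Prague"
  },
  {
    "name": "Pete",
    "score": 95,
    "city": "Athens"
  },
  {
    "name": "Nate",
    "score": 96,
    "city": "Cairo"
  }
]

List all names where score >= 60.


Filtering records where score >= 60:
  Vic (score=56) -> no
  Grace (score=84) -> YES
  Alice (score=95) -> YES
  Yara (score=61) -> YES
  Olivia (score=50) -> no
  Jack (score=70) -> YES
  Pete (score=95) -> YES
  Nate (score=96) -> YES


ANSWER: Grace, Alice, Yara, Jack, Pete, Nate


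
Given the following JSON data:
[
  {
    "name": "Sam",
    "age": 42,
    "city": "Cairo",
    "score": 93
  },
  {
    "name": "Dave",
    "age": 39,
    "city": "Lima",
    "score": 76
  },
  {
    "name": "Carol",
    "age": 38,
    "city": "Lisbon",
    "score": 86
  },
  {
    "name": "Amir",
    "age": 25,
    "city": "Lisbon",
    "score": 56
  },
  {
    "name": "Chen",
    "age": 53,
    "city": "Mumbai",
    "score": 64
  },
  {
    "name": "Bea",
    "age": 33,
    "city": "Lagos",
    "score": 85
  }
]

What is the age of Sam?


Looking up record where name = Sam
Record index: 0
Field 'age' = 42

ANSWER: 42


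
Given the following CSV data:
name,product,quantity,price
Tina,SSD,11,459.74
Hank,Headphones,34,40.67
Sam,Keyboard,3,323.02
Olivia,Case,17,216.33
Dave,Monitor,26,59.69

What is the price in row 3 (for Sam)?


Row 3: Sam
Column 'price' = 323.02

ANSWER: 323.02


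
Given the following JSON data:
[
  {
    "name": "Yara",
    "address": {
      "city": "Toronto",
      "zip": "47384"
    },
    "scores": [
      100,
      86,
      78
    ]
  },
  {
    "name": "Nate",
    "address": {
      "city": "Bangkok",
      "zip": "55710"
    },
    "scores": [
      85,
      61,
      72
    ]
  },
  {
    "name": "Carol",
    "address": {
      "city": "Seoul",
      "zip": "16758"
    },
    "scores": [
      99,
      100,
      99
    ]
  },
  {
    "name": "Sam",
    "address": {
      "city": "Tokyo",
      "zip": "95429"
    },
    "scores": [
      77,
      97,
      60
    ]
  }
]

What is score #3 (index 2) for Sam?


Path: records[3].scores[2]
Value: 60

ANSWER: 60


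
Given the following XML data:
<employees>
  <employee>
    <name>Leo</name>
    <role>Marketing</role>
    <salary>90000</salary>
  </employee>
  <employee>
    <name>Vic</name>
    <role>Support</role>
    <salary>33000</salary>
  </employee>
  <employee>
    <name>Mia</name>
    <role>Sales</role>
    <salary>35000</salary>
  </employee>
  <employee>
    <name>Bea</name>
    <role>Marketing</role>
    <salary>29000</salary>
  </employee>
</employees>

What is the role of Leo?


Searching for <employee> with <name>Leo</name>
Found at position 1
<role>Marketing</role>

ANSWER: Marketing


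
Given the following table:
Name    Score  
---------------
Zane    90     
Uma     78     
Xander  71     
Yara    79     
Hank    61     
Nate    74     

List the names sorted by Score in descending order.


Sorting by Score (descending):
  Zane: 90
  Yara: 79
  Uma: 78
  Nate: 74
  Xander: 71
  Hank: 61


ANSWER: Zane, Yara, Uma, Nate, Xander, Hank


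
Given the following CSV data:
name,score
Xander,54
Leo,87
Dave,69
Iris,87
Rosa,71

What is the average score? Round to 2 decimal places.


Scores: 54, 87, 69, 87, 71
Sum = 368
Count = 5
Average = 368 / 5 = 73.60

ANSWER: 73.60


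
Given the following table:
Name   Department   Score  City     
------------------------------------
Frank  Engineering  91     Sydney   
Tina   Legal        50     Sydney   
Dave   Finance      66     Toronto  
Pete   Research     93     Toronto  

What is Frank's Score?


Row 1: Frank
Score = 91

ANSWER: 91


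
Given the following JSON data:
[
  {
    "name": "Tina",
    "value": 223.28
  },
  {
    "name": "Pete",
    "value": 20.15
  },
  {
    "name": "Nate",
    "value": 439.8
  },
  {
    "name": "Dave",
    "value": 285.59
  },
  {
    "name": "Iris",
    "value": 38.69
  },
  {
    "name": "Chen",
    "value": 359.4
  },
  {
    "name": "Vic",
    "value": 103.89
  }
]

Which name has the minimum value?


Comparing values:
  Tina: 223.28
  Pete: 20.15
  Nate: 439.8
  Dave: 285.59
  Iris: 38.69
  Chen: 359.4
  Vic: 103.89
Minimum: Pete (20.15)

ANSWER: Pete


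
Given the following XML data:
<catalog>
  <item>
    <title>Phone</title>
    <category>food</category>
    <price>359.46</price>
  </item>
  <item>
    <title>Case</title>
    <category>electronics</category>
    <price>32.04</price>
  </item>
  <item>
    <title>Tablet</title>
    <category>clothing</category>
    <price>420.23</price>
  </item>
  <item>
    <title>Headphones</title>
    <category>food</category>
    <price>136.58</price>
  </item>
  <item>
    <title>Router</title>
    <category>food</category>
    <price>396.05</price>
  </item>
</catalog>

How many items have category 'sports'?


Scanning <item> elements for <category>sports</category>:
Count: 0

ANSWER: 0


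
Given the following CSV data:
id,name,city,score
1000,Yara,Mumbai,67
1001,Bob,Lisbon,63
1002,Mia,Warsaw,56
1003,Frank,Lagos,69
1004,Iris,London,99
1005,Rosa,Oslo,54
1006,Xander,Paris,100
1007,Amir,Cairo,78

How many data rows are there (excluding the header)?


Counting rows (excluding header):
Header: id,name,city,score
Data rows: 8

ANSWER: 8


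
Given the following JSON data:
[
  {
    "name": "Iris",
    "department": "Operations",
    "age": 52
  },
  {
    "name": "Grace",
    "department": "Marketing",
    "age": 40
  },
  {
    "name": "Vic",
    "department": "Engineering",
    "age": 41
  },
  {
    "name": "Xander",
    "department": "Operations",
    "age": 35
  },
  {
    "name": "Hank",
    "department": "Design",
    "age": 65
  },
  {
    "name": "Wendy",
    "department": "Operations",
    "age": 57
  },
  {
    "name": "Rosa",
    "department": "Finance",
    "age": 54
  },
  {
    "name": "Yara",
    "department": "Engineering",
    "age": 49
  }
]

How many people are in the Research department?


Scanning records for department = Research
  No matches found
Count: 0

ANSWER: 0


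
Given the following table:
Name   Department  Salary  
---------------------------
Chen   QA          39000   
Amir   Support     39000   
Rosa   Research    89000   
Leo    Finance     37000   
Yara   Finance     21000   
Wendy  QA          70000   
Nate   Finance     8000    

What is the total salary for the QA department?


QA department members:
  Chen: 39000
  Wendy: 70000
Total = 39000 + 70000 = 109000

ANSWER: 109000


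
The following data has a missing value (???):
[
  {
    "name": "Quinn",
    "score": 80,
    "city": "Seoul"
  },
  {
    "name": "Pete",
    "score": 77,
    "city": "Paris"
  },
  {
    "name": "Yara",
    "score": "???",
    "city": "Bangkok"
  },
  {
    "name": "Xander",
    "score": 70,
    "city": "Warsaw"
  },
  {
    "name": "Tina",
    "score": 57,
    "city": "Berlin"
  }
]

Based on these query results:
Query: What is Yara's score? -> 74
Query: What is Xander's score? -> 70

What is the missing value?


The missing value is Yara's score
From query: Yara's score = 74

ANSWER: 74


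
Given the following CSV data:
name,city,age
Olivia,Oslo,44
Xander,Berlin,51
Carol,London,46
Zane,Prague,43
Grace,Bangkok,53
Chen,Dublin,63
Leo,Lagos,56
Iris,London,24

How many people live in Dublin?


Scanning city column for 'Dublin':
  Row 6: Chen -> MATCH
Total matches: 1

ANSWER: 1


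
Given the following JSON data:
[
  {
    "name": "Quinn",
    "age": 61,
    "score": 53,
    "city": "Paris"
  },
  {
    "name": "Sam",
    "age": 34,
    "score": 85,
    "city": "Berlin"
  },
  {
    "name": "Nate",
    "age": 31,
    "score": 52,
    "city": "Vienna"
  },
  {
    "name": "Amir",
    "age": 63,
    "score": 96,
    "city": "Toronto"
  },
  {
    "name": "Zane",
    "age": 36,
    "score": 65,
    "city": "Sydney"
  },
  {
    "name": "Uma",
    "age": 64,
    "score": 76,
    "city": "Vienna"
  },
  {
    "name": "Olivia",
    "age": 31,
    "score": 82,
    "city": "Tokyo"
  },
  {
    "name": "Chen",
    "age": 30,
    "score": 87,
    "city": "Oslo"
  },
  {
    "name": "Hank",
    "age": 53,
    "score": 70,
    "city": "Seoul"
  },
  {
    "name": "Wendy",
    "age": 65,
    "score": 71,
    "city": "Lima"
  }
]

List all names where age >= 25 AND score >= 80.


Checking both conditions:
  Quinn (age=61, score=53) -> no
  Sam (age=34, score=85) -> YES
  Nate (age=31, score=52) -> no
  Amir (age=63, score=96) -> YES
  Zane (age=36, score=65) -> no
  Uma (age=64, score=76) -> no
  Olivia (age=31, score=82) -> YES
  Chen (age=30, score=87) -> YES
  Hank (age=53, score=70) -> no
  Wendy (age=65, score=71) -> no


ANSWER: Sam, Amir, Olivia, Chen


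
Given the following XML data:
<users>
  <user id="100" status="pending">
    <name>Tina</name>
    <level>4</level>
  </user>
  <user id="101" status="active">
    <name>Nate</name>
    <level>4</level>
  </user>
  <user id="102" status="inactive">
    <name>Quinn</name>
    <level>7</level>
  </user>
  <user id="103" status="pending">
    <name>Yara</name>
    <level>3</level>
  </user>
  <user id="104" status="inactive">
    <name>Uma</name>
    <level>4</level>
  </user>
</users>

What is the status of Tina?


Finding user with name = Tina
user id="100" status="pending"

ANSWER: pending


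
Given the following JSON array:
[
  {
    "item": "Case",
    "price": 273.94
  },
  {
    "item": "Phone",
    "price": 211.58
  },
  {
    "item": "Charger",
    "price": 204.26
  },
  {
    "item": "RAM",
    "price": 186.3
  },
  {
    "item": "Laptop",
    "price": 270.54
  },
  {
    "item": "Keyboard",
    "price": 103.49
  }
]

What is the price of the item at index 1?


Array index 1 -> Phone
price = 211.58

ANSWER: 211.58


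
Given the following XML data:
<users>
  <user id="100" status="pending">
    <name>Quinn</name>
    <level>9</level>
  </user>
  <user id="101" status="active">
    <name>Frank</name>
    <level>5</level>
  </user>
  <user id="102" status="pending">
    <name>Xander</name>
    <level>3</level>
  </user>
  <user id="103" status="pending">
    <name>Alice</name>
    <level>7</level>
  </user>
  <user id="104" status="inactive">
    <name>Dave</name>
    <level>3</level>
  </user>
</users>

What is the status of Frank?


Finding user with name = Frank
user id="101" status="active"

ANSWER: active


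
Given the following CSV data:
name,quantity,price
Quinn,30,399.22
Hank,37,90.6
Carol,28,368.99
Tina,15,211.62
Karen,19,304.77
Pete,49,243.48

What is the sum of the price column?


Values in 'price' column:
  Row 1: 399.22
  Row 2: 90.6
  Row 3: 368.99
  Row 4: 211.62
  Row 5: 304.77
  Row 6: 243.48
Sum = 399.22 + 90.6 + 368.99 + 211.62 + 304.77 + 243.48 = 1618.68

ANSWER: 1618.68


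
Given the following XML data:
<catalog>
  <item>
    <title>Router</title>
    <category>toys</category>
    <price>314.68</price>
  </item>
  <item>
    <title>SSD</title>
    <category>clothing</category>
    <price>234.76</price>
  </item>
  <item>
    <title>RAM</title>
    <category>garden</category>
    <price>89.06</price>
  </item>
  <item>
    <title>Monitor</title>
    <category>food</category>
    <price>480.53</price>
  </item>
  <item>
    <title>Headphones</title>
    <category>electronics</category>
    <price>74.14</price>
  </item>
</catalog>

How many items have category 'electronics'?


Scanning <item> elements for <category>electronics</category>:
  Item 5: Headphones -> MATCH
Count: 1

ANSWER: 1


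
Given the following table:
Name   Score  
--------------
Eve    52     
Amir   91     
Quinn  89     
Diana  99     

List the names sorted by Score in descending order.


Sorting by Score (descending):
  Diana: 99
  Amir: 91
  Quinn: 89
  Eve: 52


ANSWER: Diana, Amir, Quinn, Eve


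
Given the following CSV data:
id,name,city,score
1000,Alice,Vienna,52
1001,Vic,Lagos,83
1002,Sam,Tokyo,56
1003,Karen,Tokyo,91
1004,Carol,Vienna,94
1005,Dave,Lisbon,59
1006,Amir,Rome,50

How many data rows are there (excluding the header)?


Counting rows (excluding header):
Header: id,name,city,score
Data rows: 7

ANSWER: 7


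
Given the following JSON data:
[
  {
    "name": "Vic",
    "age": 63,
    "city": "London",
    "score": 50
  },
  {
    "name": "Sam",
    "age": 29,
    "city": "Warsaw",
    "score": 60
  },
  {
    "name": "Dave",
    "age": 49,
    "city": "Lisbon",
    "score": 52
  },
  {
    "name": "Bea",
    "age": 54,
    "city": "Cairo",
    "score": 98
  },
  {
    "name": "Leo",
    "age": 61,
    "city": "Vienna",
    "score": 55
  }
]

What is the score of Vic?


Looking up record where name = Vic
Record index: 0
Field 'score' = 50

ANSWER: 50


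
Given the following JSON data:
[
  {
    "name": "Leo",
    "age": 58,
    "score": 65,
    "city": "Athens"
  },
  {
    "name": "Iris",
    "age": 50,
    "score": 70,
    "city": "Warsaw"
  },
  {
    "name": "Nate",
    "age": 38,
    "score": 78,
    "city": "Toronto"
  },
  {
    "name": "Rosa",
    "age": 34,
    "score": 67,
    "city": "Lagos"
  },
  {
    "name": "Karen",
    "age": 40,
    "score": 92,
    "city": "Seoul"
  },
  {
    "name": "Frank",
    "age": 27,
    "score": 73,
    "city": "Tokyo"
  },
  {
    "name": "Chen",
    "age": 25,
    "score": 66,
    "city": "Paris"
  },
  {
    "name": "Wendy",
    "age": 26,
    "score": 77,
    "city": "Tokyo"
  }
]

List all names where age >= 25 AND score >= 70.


Checking both conditions:
  Leo (age=58, score=65) -> no
  Iris (age=50, score=70) -> YES
  Nate (age=38, score=78) -> YES
  Rosa (age=34, score=67) -> no
  Karen (age=40, score=92) -> YES
  Frank (age=27, score=73) -> YES
  Chen (age=25, score=66) -> no
  Wendy (age=26, score=77) -> YES


ANSWER: Iris, Nate, Karen, Frank, Wendy


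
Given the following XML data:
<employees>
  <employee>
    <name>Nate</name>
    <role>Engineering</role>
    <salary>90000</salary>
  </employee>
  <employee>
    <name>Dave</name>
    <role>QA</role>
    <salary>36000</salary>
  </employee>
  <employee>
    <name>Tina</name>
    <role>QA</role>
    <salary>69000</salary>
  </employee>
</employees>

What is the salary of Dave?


Searching for <employee> with <name>Dave</name>
Found at position 2
<salary>36000</salary>

ANSWER: 36000


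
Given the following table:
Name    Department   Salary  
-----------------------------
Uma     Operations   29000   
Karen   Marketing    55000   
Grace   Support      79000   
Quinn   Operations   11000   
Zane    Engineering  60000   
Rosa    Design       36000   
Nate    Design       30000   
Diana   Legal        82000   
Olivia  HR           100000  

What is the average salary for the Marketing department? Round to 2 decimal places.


Marketing department members:
  Karen: 55000
Sum = 55000
Count = 1
Average = 55000 / 1 = 55000.00

ANSWER: 55000.00


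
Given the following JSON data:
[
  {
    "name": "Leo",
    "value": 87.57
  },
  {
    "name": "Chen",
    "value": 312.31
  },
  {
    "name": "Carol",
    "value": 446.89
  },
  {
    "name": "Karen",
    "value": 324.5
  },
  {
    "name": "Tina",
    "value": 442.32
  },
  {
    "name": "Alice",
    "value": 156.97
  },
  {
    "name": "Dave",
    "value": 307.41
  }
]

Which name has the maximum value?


Comparing values:
  Leo: 87.57
  Chen: 312.31
  Carol: 446.89
  Karen: 324.5
  Tina: 442.32
  Alice: 156.97
  Dave: 307.41
Maximum: Carol (446.89)

ANSWER: Carol


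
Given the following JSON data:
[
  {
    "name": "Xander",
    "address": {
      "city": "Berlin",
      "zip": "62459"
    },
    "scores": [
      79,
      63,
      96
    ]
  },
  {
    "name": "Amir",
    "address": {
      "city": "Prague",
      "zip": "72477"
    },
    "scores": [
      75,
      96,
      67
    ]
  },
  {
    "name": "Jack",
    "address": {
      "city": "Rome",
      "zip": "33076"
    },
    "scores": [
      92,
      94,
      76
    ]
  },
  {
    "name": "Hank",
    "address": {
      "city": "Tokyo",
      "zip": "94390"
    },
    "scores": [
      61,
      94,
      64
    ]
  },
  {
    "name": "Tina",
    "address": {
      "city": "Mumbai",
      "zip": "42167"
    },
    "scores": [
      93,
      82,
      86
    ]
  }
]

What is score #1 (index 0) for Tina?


Path: records[4].scores[0]
Value: 93

ANSWER: 93


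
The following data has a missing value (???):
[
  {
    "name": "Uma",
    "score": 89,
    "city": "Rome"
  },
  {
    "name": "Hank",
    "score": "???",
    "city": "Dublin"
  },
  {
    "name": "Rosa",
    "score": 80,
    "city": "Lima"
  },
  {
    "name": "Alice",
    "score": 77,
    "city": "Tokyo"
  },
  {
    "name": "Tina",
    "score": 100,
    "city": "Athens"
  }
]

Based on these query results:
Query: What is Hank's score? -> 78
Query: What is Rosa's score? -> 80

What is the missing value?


The missing value is Hank's score
From query: Hank's score = 78

ANSWER: 78


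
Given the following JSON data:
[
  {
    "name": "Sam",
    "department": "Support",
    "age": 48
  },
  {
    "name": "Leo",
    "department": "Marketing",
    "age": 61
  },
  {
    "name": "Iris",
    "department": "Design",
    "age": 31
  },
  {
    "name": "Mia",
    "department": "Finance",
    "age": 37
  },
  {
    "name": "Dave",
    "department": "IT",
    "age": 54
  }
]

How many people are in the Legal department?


Scanning records for department = Legal
  No matches found
Count: 0

ANSWER: 0


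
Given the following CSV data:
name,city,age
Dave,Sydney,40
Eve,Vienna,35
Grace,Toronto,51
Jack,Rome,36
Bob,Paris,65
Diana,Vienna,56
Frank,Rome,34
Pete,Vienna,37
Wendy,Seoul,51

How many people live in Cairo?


Scanning city column for 'Cairo':
Total matches: 0

ANSWER: 0


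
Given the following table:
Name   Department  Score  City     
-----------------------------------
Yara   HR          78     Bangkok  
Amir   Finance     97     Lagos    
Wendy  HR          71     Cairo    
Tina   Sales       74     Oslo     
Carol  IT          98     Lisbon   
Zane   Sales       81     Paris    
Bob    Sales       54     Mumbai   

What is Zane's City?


Row 6: Zane
City = Paris

ANSWER: Paris


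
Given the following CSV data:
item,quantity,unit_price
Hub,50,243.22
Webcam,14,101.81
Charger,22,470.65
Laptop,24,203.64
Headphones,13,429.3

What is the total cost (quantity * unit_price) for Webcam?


Row: Webcam
quantity = 14
unit_price = 101.81
total = 14 * 101.81 = 1425.34

ANSWER: 1425.34


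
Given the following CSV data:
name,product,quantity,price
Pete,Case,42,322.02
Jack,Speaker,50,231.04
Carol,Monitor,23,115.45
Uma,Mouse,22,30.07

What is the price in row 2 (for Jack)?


Row 2: Jack
Column 'price' = 231.04

ANSWER: 231.04


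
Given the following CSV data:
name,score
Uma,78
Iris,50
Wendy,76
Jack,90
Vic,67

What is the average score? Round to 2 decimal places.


Scores: 78, 50, 76, 90, 67
Sum = 361
Count = 5
Average = 361 / 5 = 72.20

ANSWER: 72.20


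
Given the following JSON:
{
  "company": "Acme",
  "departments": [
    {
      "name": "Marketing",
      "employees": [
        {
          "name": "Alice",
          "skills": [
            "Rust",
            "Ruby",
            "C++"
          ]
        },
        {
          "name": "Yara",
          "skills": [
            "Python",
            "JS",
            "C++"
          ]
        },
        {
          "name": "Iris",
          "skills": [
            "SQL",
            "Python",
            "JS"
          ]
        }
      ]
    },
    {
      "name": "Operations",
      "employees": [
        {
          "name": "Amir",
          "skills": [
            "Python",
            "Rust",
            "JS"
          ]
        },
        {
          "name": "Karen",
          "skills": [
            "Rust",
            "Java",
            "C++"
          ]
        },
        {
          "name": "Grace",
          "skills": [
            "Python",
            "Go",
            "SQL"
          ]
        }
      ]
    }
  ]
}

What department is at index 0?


Path: departments[0].name
Value: Marketing

ANSWER: Marketing


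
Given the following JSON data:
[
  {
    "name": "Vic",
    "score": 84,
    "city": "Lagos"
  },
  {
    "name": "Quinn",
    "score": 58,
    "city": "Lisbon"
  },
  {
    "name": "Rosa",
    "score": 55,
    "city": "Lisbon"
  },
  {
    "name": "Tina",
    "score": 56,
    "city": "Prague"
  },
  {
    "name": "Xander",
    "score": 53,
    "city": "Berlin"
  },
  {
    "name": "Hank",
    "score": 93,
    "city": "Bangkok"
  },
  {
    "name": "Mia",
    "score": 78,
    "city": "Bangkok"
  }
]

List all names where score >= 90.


Filtering records where score >= 90:
  Vic (score=84) -> no
  Quinn (score=58) -> no
  Rosa (score=55) -> no
  Tina (score=56) -> no
  Xander (score=53) -> no
  Hank (score=93) -> YES
  Mia (score=78) -> no


ANSWER: Hank


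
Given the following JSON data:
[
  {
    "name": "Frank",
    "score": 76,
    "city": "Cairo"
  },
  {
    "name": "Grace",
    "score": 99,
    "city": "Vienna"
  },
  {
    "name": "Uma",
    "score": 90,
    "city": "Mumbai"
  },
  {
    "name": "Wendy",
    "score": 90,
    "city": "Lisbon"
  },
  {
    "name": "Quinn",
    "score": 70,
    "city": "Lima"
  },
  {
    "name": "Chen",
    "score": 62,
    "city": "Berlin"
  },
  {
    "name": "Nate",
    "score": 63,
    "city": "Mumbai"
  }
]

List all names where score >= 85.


Filtering records where score >= 85:
  Frank (score=76) -> no
  Grace (score=99) -> YES
  Uma (score=90) -> YES
  Wendy (score=90) -> YES
  Quinn (score=70) -> no
  Chen (score=62) -> no
  Nate (score=63) -> no


ANSWER: Grace, Uma, Wendy


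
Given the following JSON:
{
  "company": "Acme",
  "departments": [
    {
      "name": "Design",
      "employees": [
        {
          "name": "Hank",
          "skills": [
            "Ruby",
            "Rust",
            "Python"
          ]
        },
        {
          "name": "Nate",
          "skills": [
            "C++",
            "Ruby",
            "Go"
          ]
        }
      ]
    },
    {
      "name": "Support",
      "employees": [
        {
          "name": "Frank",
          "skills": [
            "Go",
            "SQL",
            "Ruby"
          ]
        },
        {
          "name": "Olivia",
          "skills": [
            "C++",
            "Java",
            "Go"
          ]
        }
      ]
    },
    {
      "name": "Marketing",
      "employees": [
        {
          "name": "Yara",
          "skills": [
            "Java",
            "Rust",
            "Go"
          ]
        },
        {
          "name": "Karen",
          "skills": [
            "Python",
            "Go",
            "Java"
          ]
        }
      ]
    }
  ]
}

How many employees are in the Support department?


Path: departments[1].employees
Count: 2

ANSWER: 2


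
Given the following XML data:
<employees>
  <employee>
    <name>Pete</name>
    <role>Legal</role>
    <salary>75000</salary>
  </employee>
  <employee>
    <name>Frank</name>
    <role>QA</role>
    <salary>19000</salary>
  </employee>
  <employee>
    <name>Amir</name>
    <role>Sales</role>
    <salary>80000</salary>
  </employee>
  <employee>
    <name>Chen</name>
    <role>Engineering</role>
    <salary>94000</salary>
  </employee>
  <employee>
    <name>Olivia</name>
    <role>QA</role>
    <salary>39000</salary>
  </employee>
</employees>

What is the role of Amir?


Searching for <employee> with <name>Amir</name>
Found at position 3
<role>Sales</role>

ANSWER: Sales


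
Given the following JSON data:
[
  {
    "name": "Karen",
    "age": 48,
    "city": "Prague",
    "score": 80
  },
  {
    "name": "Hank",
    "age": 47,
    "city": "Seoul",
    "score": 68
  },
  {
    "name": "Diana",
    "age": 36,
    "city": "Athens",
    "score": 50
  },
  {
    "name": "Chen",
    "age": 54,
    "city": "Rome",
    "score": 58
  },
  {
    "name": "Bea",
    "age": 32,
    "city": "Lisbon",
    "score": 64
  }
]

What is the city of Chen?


Looking up record where name = Chen
Record index: 3
Field 'city' = Rome

ANSWER: Rome


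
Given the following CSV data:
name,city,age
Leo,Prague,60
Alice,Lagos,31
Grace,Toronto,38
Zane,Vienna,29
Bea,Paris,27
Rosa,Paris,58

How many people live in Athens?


Scanning city column for 'Athens':
Total matches: 0

ANSWER: 0


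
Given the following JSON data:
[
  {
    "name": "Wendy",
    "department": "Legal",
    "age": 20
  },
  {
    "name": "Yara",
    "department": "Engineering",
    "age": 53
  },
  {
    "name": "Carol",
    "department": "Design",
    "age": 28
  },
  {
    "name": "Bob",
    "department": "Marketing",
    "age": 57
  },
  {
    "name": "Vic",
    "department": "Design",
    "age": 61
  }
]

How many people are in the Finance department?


Scanning records for department = Finance
  No matches found
Count: 0

ANSWER: 0


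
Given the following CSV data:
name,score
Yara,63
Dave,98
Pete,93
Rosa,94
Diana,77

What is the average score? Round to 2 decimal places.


Scores: 63, 98, 93, 94, 77
Sum = 425
Count = 5
Average = 425 / 5 = 85.00

ANSWER: 85.00


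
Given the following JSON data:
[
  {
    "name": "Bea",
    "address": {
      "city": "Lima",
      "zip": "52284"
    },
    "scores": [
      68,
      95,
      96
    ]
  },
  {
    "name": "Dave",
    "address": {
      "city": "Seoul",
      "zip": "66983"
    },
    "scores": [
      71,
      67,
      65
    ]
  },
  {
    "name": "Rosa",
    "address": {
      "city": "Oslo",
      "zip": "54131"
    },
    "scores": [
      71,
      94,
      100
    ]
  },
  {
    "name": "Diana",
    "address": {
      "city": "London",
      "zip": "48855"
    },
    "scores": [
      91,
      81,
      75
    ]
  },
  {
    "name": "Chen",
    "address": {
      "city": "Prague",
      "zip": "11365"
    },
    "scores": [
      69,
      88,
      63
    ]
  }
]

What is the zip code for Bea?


Path: records[0].address.zip
Value: 52284

ANSWER: 52284


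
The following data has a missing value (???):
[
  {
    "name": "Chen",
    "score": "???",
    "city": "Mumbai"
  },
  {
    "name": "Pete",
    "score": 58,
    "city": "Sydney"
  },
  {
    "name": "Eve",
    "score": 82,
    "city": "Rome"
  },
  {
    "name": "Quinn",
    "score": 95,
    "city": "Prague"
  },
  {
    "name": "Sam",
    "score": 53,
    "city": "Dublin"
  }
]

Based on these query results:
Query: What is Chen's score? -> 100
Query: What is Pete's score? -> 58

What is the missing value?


The missing value is Chen's score
From query: Chen's score = 100

ANSWER: 100


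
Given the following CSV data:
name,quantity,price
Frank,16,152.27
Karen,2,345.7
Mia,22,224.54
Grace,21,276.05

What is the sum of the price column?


Values in 'price' column:
  Row 1: 152.27
  Row 2: 345.7
  Row 3: 224.54
  Row 4: 276.05
Sum = 152.27 + 345.7 + 224.54 + 276.05 = 998.56

ANSWER: 998.56


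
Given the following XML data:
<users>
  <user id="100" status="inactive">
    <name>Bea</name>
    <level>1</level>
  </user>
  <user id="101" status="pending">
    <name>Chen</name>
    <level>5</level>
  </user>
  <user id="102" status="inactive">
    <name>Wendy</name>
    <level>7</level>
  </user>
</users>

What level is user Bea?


Finding user: Bea
<level>1</level>

ANSWER: 1


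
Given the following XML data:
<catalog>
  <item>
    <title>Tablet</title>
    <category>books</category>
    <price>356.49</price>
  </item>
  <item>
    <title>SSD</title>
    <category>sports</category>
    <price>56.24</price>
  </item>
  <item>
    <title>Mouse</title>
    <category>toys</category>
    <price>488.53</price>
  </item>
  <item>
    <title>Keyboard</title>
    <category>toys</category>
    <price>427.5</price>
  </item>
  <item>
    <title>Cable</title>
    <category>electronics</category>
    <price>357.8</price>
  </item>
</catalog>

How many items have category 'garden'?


Scanning <item> elements for <category>garden</category>:
Count: 0

ANSWER: 0


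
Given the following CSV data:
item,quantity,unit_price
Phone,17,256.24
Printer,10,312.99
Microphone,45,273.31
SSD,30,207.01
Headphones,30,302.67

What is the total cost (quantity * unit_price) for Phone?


Row: Phone
quantity = 17
unit_price = 256.24
total = 17 * 256.24 = 4356.08

ANSWER: 4356.08


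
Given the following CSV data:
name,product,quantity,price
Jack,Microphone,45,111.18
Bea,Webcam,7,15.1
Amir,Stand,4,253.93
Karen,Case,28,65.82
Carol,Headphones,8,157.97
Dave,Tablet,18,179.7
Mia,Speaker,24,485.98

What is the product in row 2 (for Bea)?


Row 2: Bea
Column 'product' = Webcam

ANSWER: Webcam


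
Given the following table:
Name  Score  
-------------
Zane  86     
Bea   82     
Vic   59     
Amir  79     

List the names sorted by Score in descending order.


Sorting by Score (descending):
  Zane: 86
  Bea: 82
  Amir: 79
  Vic: 59


ANSWER: Zane, Bea, Amir, Vic


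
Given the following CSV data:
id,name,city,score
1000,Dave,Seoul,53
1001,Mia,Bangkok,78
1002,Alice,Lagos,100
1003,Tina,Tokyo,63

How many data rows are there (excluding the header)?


Counting rows (excluding header):
Header: id,name,city,score
Data rows: 4

ANSWER: 4


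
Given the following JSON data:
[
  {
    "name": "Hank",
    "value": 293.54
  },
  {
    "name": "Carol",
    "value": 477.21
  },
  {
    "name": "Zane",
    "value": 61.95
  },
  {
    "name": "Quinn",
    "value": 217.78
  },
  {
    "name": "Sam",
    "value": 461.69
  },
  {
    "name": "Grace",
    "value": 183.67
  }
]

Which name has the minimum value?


Comparing values:
  Hank: 293.54
  Carol: 477.21
  Zane: 61.95
  Quinn: 217.78
  Sam: 461.69
  Grace: 183.67
Minimum: Zane (61.95)

ANSWER: Zane


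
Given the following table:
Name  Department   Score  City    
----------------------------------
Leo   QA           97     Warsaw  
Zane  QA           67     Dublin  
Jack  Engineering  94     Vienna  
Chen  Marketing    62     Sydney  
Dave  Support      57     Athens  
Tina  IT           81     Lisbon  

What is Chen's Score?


Row 4: Chen
Score = 62

ANSWER: 62
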